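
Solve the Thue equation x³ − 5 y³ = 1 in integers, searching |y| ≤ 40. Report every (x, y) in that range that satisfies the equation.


The equation is x³ - 5y³ = 1. For fixed y, x³ = 5·y³ + 1, so a solution requires the RHS to be a perfect cube.
Strategy: iterate y from -40 to 40, compute RHS = 5·y³ + 1, and check whether it is a (positive or negative) perfect cube.
Check small values of y:
  y = 0: RHS = 1 = (1)³ ⇒ x = 1 works.
  y = 1: RHS = 6 is not a perfect cube.
  y = -1: RHS = -4 is not a perfect cube.
  y = 2: RHS = 41 is not a perfect cube.
  y = -2: RHS = -39 is not a perfect cube.
  y = 3: RHS = 136 is not a perfect cube.
  y = -3: RHS = -134 is not a perfect cube.
Continuing the search up to |y| = 40 finds no further solutions beyond those listed.
Collected solutions: (1, 0).

Solutions (with |y| ≤ 40): (1, 0).


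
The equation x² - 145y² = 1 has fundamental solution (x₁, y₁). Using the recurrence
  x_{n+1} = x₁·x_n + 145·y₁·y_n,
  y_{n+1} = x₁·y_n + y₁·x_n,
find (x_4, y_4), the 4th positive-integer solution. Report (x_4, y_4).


Step 1: Find the fundamental solution (x₁, y₁) of x² - 145y² = 1.
  Expand √145 as a continued fraction. a₀ = ⌊√145⌋ = 12; iterate m_{k+1} = d_k·a_k − m_k, d_{k+1} = (145 − m_{k+1}²)/d_k, a_{k+1} = ⌊(a₀ + m_{k+1})/d_{k+1}⌋ (starting m₀ = 0, d₀ = 1), with convergents p_k = a_k·p_{k-1} + p_{k-2}, q_k = a_k·q_{k-1} + q_{k-2} (p₋₁ = 1, q₋₁ = 0):
  k = 0: a₀ = 12; p₀/q₀ = 12/1; p₀² − 145·q₀² = 144 − 145 = -1.
  k = 1: m = 12, d = 1, a = ⌊(12 + 12)/1⌋ = 24; p/q = (24·12 + 1)/(24·1 + 0) = 289/24; p² − 145·q² = 83521 − 83520 = 1.
  The first convergent with p² − 145·q² = 1 gives the fundamental solution (x₁, y₁) = (289, 24).
Step 2: Apply the recurrence (x_{n+1}, y_{n+1}) = (x₁x_n + 145y₁y_n, x₁y_n + y₁x_n) repeatedly.
  From (x_1, y_1) = (289, 24): x_2 = 289·289 + 145·24·24 = 167041; y_2 = 289·24 + 24·289 = 13872.
  From (x_2, y_2) = (167041, 13872): x_3 = 289·167041 + 145·24·13872 = 96549409; y_3 = 289·13872 + 24·167041 = 8017992.
  From (x_3, y_3) = (96549409, 8017992): x_4 = 289·96549409 + 145·24·8017992 = 55805391361; y_4 = 289·8017992 + 24·96549409 = 4634385504.
Step 3: Verify x_4² - 145·y_4² = 3114241704954373432321 - 3114241704954373432320 = 1 (should be 1). ✓

(x_1, y_1) = (289, 24); (x_4, y_4) = (55805391361, 4634385504).


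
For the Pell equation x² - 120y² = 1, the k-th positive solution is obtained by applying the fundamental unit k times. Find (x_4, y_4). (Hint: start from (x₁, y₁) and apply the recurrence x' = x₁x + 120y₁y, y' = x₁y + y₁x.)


Step 1: Find the fundamental solution (x₁, y₁) of x² - 120y² = 1.
  Expand √120 as a continued fraction. a₀ = ⌊√120⌋ = 10; iterate m_{k+1} = d_k·a_k − m_k, d_{k+1} = (120 − m_{k+1}²)/d_k, a_{k+1} = ⌊(a₀ + m_{k+1})/d_{k+1}⌋ (starting m₀ = 0, d₀ = 1), with convergents p_k = a_k·p_{k-1} + p_{k-2}, q_k = a_k·q_{k-1} + q_{k-2} (p₋₁ = 1, q₋₁ = 0):
  k = 0: a₀ = 10; p₀/q₀ = 10/1; p₀² − 120·q₀² = 100 − 120 = -20.
  k = 1: m = 10, d = 20, a = ⌊(10 + 10)/20⌋ = 1; p/q = (1·10 + 1)/(1·1 + 0) = 11/1; p² − 120·q² = 121 − 120 = 1.
  The first convergent with p² − 120·q² = 1 gives the fundamental solution (x₁, y₁) = (11, 1).
Step 2: Apply the recurrence (x_{n+1}, y_{n+1}) = (x₁x_n + 120y₁y_n, x₁y_n + y₁x_n) repeatedly.
  From (x_1, y_1) = (11, 1): x_2 = 11·11 + 120·1·1 = 241; y_2 = 11·1 + 1·11 = 22.
  From (x_2, y_2) = (241, 22): x_3 = 11·241 + 120·1·22 = 5291; y_3 = 11·22 + 1·241 = 483.
  From (x_3, y_3) = (5291, 483): x_4 = 11·5291 + 120·1·483 = 116161; y_4 = 11·483 + 1·5291 = 10604.
Step 3: Verify x_4² - 120·y_4² = 13493377921 - 13493377920 = 1 (should be 1). ✓

(x_1, y_1) = (11, 1); (x_4, y_4) = (116161, 10604).


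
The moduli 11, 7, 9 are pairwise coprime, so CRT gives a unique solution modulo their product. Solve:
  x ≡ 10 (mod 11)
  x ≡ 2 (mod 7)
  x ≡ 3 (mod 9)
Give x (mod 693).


Moduli 11, 7, 9 are pairwise coprime; by CRT there is a unique solution modulo M = 11 · 7 · 9 = 693.
Solve pairwise, accumulating the modulus:
  Start with x ≡ 10 (mod 11).
  Combine with x ≡ 2 (mod 7): since gcd(11, 7) = 1, we get a unique residue mod 77.
    Write x = 10 + 11·t and substitute into x ≡ 2 (mod 7): 11·t ≡ 2 − 10 = -8 (mod 7).
    Reduce coefficients mod 7: 4·t ≡ 6 (mod 7).
    The inverse of 4 mod 7 is 2 (since 4·2 = 8 = 1·7 + 1), so t ≡ 2·6 = 12 ≡ 5 (mod 7).
    Then x = 10 + 11·5 = 65, valid modulo lcm(11, 7) = 77: x ≡ 65 (mod 77).
  Combine with x ≡ 3 (mod 9): since gcd(77, 9) = 1, we get a unique residue mod 693.
    Write x = 65 + 77·t and substitute into x ≡ 3 (mod 9): 77·t ≡ 3 − 65 = -62 (mod 9).
    Reduce coefficients mod 9: 5·t ≡ 1 (mod 9).
    The inverse of 5 mod 9 is 2 (since 5·2 = 10 = 1·9 + 1), so t ≡ 2·1 = 2 ≡ 2 (mod 9).
    Then x = 65 + 77·2 = 219, valid modulo lcm(77, 9) = 693: x ≡ 219 (mod 693).
Verify: 219 mod 11 = 10 ✓, 219 mod 7 = 2 ✓, 219 mod 9 = 3 ✓.

x ≡ 219 (mod 693).


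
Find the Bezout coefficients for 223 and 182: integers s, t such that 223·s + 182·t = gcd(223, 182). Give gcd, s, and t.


Euclidean algorithm on (223, 182) — divide until remainder is 0:
  223 = 1 · 182 + 41
  182 = 4 · 41 + 18
  41 = 2 · 18 + 5
  18 = 3 · 5 + 3
  5 = 1 · 3 + 2
  3 = 1 · 2 + 1
  2 = 2 · 1 + 0
gcd(223, 182) = 1.
Track Bezout coefficients alongside the remainders: start with r₀ = 223 = a·1 + b·0 (s = 1, t = 0) and r₁ = 182 = a·0 + b·1 (s = 0, t = 1); each new remainder r_{k+1} = r_{k-1} − q_k·r_k inherits s_{k+1} = s_{k-1} − q_k·s_k, t_{k+1} = t_{k-1} − q_k·t_k, so r_k = a·s_k + b·t_k at every step:
  q = 1: r = 41, s = 1 − 1·0 = 1, t = 0 − 1·1 = -1  (check: 223·1 + 182·(-1) = 41)
  q = 4: r = 18, s = 0 − 4·1 = -4, t = 1 − 4·(-1) = 5  (check: 223·(-4) + 182·5 = 18)
  q = 2: r = 5, s = 1 − 2·(-4) = 9, t = -1 − 2·5 = -11  (check: 223·9 + 182·(-11) = 5)
  q = 3: r = 3, s = -4 − 3·9 = -31, t = 5 − 3·(-11) = 38  (check: 223·(-31) + 182·38 = 3)
  q = 1: r = 2, s = 9 − 1·(-31) = 40, t = -11 − 1·38 = -49  (check: 223·40 + 182·(-49) = 2)
  q = 1: r = 1, s = -31 − 1·40 = -71, t = 38 − 1·(-49) = 87  (check: 223·(-71) + 182·87 = 1)
The row with r = 1 (the gcd) gives the Bezout coefficients s = -71, t = 87.
Result: 223 · (-71) + 182 · (87) = 1.

gcd(223, 182) = 1; s = -71, t = 87 (check: 223·(-71) + 182·87 = 1).


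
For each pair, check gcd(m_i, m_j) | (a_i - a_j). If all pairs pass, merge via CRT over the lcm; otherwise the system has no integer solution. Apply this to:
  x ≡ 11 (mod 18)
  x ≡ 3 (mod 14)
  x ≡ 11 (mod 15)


Moduli 18, 14, 15 are not pairwise coprime, so CRT works modulo lcm(m_i) when all pairwise compatibility conditions hold.
Pairwise compatibility: gcd(m_i, m_j) must divide a_i - a_j for every pair.
Merge one congruence at a time:
  Start: x ≡ 11 (mod 18).
  Combine with x ≡ 3 (mod 14): gcd(18, 14) = 2; 3 - 11 = -8, which IS divisible by 2, so compatible.
    Write x = 11 + 18·t and substitute into x ≡ 3 (mod 14): 18·t ≡ 3 − 11 = -8 (mod 14).
    Divide the congruence (and modulus) by g = 2: 9·t ≡ -4 (mod 7).
    Reduce coefficients mod 7: 2·t ≡ 3 (mod 7).
    The inverse of 2 mod 7 is 4 (since 2·4 = 8 = 1·7 + 1), so t ≡ 4·3 = 12 ≡ 5 (mod 7).
    Then x = 11 + 18·5 = 101, valid modulo lcm(18, 14) = 126: x ≡ 101 (mod 126).
  Combine with x ≡ 11 (mod 15): gcd(126, 15) = 3; 11 - 101 = -90, which IS divisible by 3, so compatible.
    Write x = 101 + 126·t and substitute into x ≡ 11 (mod 15): 126·t ≡ 11 − 101 = -90 (mod 15).
    Divide the congruence (and modulus) by g = 3: 42·t ≡ -30 (mod 5).
    Reduce coefficients mod 5: 2·t ≡ 0 (mod 5).
    The inverse of 2 mod 5 is 3 (since 2·3 = 6 = 1·5 + 1), so t ≡ 3·0 = 0 ≡ 0 (mod 5).
    Then x = 101 + 126·0 = 101, valid modulo lcm(126, 15) = 630: x ≡ 101 (mod 630).
Verify: 101 mod 18 = 11, 101 mod 14 = 3, 101 mod 15 = 11.

x ≡ 101 (mod 630).


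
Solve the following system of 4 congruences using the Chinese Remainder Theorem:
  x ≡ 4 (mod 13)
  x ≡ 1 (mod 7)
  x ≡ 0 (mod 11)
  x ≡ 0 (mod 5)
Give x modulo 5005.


Product of moduli M = 13 · 7 · 11 · 5 = 5005.
Merge one congruence at a time:
  Start: x ≡ 4 (mod 13).
  Combine with x ≡ 1 (mod 7); new modulus lcm = 91.
    Write x = 4 + 13·t and substitute into x ≡ 1 (mod 7): 13·t ≡ 1 − 4 = -3 (mod 7).
    Reduce coefficients mod 7: 6·t ≡ 4 (mod 7).
    The inverse of 6 mod 7 is 6 (since 6·6 = 36 = 5·7 + 1), so t ≡ 6·4 = 24 ≡ 3 (mod 7).
    Then x = 4 + 13·3 = 43, valid modulo lcm(13, 7) = 91: x ≡ 43 (mod 91).
  Combine with x ≡ 0 (mod 11); new modulus lcm = 1001.
    Write x = 43 + 91·t and substitute into x ≡ 0 (mod 11): 91·t ≡ 0 − 43 = -43 (mod 11).
    Reduce coefficients mod 11: 3·t ≡ 1 (mod 11).
    The inverse of 3 mod 11 is 4 (since 3·4 = 12 = 1·11 + 1), so t ≡ 4·1 = 4 ≡ 4 (mod 11).
    Then x = 43 + 91·4 = 407, valid modulo lcm(91, 11) = 1001: x ≡ 407 (mod 1001).
  Combine with x ≡ 0 (mod 5); new modulus lcm = 5005.
    Write x = 407 + 1001·t and substitute into x ≡ 0 (mod 5): 1001·t ≡ 0 − 407 = -407 (mod 5).
    Reduce coefficients mod 5: 1·t ≡ 3 (mod 5).
    So t ≡ 3 (mod 5).
    Then x = 407 + 1001·3 = 3410, valid modulo lcm(1001, 5) = 5005: x ≡ 3410 (mod 5005).
Verify against each original: 3410 mod 13 = 4, 3410 mod 7 = 1, 3410 mod 11 = 0, 3410 mod 5 = 0.

x ≡ 3410 (mod 5005).


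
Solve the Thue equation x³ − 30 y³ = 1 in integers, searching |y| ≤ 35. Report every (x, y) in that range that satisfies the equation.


The equation is x³ - 30y³ = 1. For fixed y, x³ = 30·y³ + 1, so a solution requires the RHS to be a perfect cube.
Strategy: iterate y from -35 to 35, compute RHS = 30·y³ + 1, and check whether it is a (positive or negative) perfect cube.
Check small values of y:
  y = 0: RHS = 1 = (1)³ ⇒ x = 1 works.
  y = 1: RHS = 31 is not a perfect cube.
  y = -1: RHS = -29 is not a perfect cube.
  y = 2: RHS = 241 is not a perfect cube.
  y = -2: RHS = -239 is not a perfect cube.
  y = 3: RHS = 811 is not a perfect cube.
  y = -3: RHS = -809 is not a perfect cube.
Continuing the search up to |y| = 35 finds no further solutions beyond those listed.
Collected solutions: (1, 0).

Solutions (with |y| ≤ 35): (1, 0).


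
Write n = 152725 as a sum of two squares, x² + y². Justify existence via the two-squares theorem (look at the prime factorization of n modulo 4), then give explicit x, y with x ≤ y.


Step 1: Factor n = 152725 = 5^2 · 41 · 149.
Step 2: Check the mod-4 condition on each prime factor: 5 ≡ 1 (mod 4), exponent 2; 41 ≡ 1 (mod 4), exponent 1; 149 ≡ 1 (mod 4), exponent 1.
All primes ≡ 3 (mod 4) appear to even exponent (or don't appear), so by the two-squares theorem n IS expressible as a sum of two squares.
Step 3: Build a representation. Group n = k² · m with k = 5 and m = 41 · 149 = 6109 (a product of primes ≡ 1 (mod 4)); a representation of m scales to one of n via (k·x)² + (k·y)² = k²(x² + y²). Each prime p ≡ 1 (mod 4) is itself a sum of two squares; find a² by testing p − a² for a perfect square:
  41: 41 − 1² = 40, 41 − 2² = 37, 41 − 3² = 32, 41 − 4² = 25 = 5² ⇒ 41 = 4² + 5².
  149: 149 − 1² = 148, 149 − 2² = 145, 149 − 3² = 140, 149 − 4² = 133, 149 − 5² = 124, 149 − 6² = 113, 149 − 7² = 100 = 10² ⇒ 149 = 7² + 10².
  Combine using the Brahmagupta–Fibonacci identity (a² + b²)(c² + d²) = (ac − bd)² + (ad + bc)² = (ac + bd)² + (ad − bc)²:
  41 · 149 = 6109: from (4² + 5²)(7² + 10²), take (4·7 − 5·10, 4·10 + 5·7) = (28 − 50, 40 + 35) = (-22, 75); dropping signs (only squares matter) gives (22, 75); check 22² + 75² = 484 + 5625 = 6109 ✓.
  Scale by k = 5: (5·22, 5·75) = (110, 375).
Step 4: Order so x ≤ y and verify: 110² + 375² = 12100 + 140625 = 152725 = n. ✓

n = 152725 = 110² + 375² (one valid representation with x ≤ y).


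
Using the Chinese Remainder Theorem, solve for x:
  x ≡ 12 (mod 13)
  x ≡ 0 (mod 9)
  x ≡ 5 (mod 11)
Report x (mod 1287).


Moduli 13, 9, 11 are pairwise coprime; by CRT there is a unique solution modulo M = 13 · 9 · 11 = 1287.
Solve pairwise, accumulating the modulus:
  Start with x ≡ 12 (mod 13).
  Combine with x ≡ 0 (mod 9): since gcd(13, 9) = 1, we get a unique residue mod 117.
    Write x = 12 + 13·t and substitute into x ≡ 0 (mod 9): 13·t ≡ 0 − 12 = -12 (mod 9).
    Reduce coefficients mod 9: 4·t ≡ 6 (mod 9).
    The inverse of 4 mod 9 is 7 (since 4·7 = 28 = 3·9 + 1), so t ≡ 7·6 = 42 ≡ 6 (mod 9).
    Then x = 12 + 13·6 = 90, valid modulo lcm(13, 9) = 117: x ≡ 90 (mod 117).
  Combine with x ≡ 5 (mod 11): since gcd(117, 11) = 1, we get a unique residue mod 1287.
    Write x = 90 + 117·t and substitute into x ≡ 5 (mod 11): 117·t ≡ 5 − 90 = -85 (mod 11).
    Reduce coefficients mod 11: 7·t ≡ 3 (mod 11).
    The inverse of 7 mod 11 is 8 (since 7·8 = 56 = 5·11 + 1), so t ≡ 8·3 = 24 ≡ 2 (mod 11).
    Then x = 90 + 117·2 = 324, valid modulo lcm(117, 11) = 1287: x ≡ 324 (mod 1287).
Verify: 324 mod 13 = 12 ✓, 324 mod 9 = 0 ✓, 324 mod 11 = 5 ✓.

x ≡ 324 (mod 1287).


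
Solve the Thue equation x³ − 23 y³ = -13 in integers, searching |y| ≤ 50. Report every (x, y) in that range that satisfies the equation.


The equation is x³ - 23y³ = -13. For fixed y, x³ = 23·y³ − 13, so a solution requires the RHS to be a perfect cube.
Strategy: iterate y from -50 to 50, compute RHS = 23·y³ − 13, and check whether it is a (positive or negative) perfect cube.
Check small values of y:
  y = 0: RHS = -13 is not a perfect cube.
  y = 1: RHS = 10 is not a perfect cube.
  y = -1: RHS = -36 is not a perfect cube.
  y = 2: RHS = 171 is not a perfect cube.
  y = -2: RHS = -197 is not a perfect cube.
  y = 3: RHS = 608 is not a perfect cube.
  y = -3: RHS = -634 is not a perfect cube.
Continuing the search up to |y| = 50 finds no solutions either.
No (x, y) in the scanned range satisfies the equation.

No integer solutions with |y| ≤ 50.


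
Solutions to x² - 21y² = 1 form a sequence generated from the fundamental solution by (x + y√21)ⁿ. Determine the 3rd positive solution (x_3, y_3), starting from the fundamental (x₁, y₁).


Step 1: Find the fundamental solution (x₁, y₁) of x² - 21y² = 1.
  Expand √21 as a continued fraction. a₀ = ⌊√21⌋ = 4; iterate m_{k+1} = d_k·a_k − m_k, d_{k+1} = (21 − m_{k+1}²)/d_k, a_{k+1} = ⌊(a₀ + m_{k+1})/d_{k+1}⌋ (starting m₀ = 0, d₀ = 1), with convergents p_k = a_k·p_{k-1} + p_{k-2}, q_k = a_k·q_{k-1} + q_{k-2} (p₋₁ = 1, q₋₁ = 0):
  k = 0: a₀ = 4; p₀/q₀ = 4/1; p₀² − 21·q₀² = 16 − 21 = -5.
  k = 1: m = 4, d = 5, a = ⌊(4 + 4)/5⌋ = 1; p/q = (1·4 + 1)/(1·1 + 0) = 5/1; p² − 21·q² = 25 − 21 = 4.
  k = 2: m = 1, d = 4, a = ⌊(4 + 1)/4⌋ = 1; p/q = (1·5 + 4)/(1·1 + 1) = 9/2; p² − 21·q² = 81 − 84 = -3.
  k = 3: m = 3, d = 3, a = ⌊(4 + 3)/3⌋ = 2; p/q = (2·9 + 5)/(2·2 + 1) = 23/5; p² − 21·q² = 529 − 525 = 4.
  k = 4: m = 3, d = 4, a = ⌊(4 + 3)/4⌋ = 1; p/q = (1·23 + 9)/(1·5 + 2) = 32/7; p² − 21·q² = 1024 − 1029 = -5.
  k = 5: m = 1, d = 5, a = ⌊(4 + 1)/5⌋ = 1; p/q = (1·32 + 23)/(1·7 + 5) = 55/12; p² − 21·q² = 3025 − 3024 = 1.
  The first convergent with p² − 21·q² = 1 gives the fundamental solution (x₁, y₁) = (55, 12).
Step 2: Apply the recurrence (x_{n+1}, y_{n+1}) = (x₁x_n + 21y₁y_n, x₁y_n + y₁x_n) repeatedly.
  From (x_1, y_1) = (55, 12): x_2 = 55·55 + 21·12·12 = 6049; y_2 = 55·12 + 12·55 = 1320.
  From (x_2, y_2) = (6049, 1320): x_3 = 55·6049 + 21·12·1320 = 665335; y_3 = 55·1320 + 12·6049 = 145188.
Step 3: Verify x_3² - 21·y_3² = 442670662225 - 442670662224 = 1 (should be 1). ✓

(x_1, y_1) = (55, 12); (x_3, y_3) = (665335, 145188).


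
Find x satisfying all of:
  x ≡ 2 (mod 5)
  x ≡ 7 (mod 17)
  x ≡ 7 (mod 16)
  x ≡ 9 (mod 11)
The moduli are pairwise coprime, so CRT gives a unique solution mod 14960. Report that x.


Product of moduli M = 5 · 17 · 16 · 11 = 14960.
Merge one congruence at a time:
  Start: x ≡ 2 (mod 5).
  Combine with x ≡ 7 (mod 17); new modulus lcm = 85.
    Write x = 2 + 5·t and substitute into x ≡ 7 (mod 17): 5·t ≡ 7 − 2 = 5 (mod 17).
    The inverse of 5 mod 17 is 7 (since 5·7 = 35 = 2·17 + 1), so t ≡ 7·5 = 35 ≡ 1 (mod 17).
    Then x = 2 + 5·1 = 7, valid modulo lcm(5, 17) = 85: x ≡ 7 (mod 85).
  Combine with x ≡ 7 (mod 16); new modulus lcm = 1360.
    Write x = 7 + 85·t and substitute into x ≡ 7 (mod 16): 85·t ≡ 7 − 7 = 0 (mod 16).
    Reduce coefficients mod 16: 5·t ≡ 0 (mod 16).
    The inverse of 5 mod 16 is 13 (since 5·13 = 65 = 4·16 + 1), so t ≡ 13·0 = 0 ≡ 0 (mod 16).
    Then x = 7 + 85·0 = 7, valid modulo lcm(85, 16) = 1360: x ≡ 7 (mod 1360).
  Combine with x ≡ 9 (mod 11); new modulus lcm = 14960.
    Write x = 7 + 1360·t and substitute into x ≡ 9 (mod 11): 1360·t ≡ 9 − 7 = 2 (mod 11).
    Reduce coefficients mod 11: 7·t ≡ 2 (mod 11).
    The inverse of 7 mod 11 is 8 (since 7·8 = 56 = 5·11 + 1), so t ≡ 8·2 = 16 ≡ 5 (mod 11).
    Then x = 7 + 1360·5 = 6807, valid modulo lcm(1360, 11) = 14960: x ≡ 6807 (mod 14960).
Verify against each original: 6807 mod 5 = 2, 6807 mod 17 = 7, 6807 mod 16 = 7, 6807 mod 11 = 9.

x ≡ 6807 (mod 14960).


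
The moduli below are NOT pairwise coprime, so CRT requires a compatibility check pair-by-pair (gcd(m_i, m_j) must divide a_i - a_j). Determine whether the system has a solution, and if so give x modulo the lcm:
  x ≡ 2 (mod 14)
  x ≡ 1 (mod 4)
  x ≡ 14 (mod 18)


Moduli 14, 4, 18 are not pairwise coprime, so CRT works modulo lcm(m_i) when all pairwise compatibility conditions hold.
Pairwise compatibility: gcd(m_i, m_j) must divide a_i - a_j for every pair.
Merge one congruence at a time:
  Start: x ≡ 2 (mod 14).
  Combine with x ≡ 1 (mod 4): gcd(14, 4) = 2, and 1 - 2 = -1 is NOT divisible by 2.
    ⇒ system is inconsistent (no integer solution).

No solution (the system is inconsistent).


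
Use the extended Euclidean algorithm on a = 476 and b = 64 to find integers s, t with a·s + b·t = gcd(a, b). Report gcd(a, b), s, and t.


Euclidean algorithm on (476, 64) — divide until remainder is 0:
  476 = 7 · 64 + 28
  64 = 2 · 28 + 8
  28 = 3 · 8 + 4
  8 = 2 · 4 + 0
gcd(476, 64) = 4.
Track Bezout coefficients alongside the remainders: start with r₀ = 476 = a·1 + b·0 (s = 1, t = 0) and r₁ = 64 = a·0 + b·1 (s = 0, t = 1); each new remainder r_{k+1} = r_{k-1} − q_k·r_k inherits s_{k+1} = s_{k-1} − q_k·s_k, t_{k+1} = t_{k-1} − q_k·t_k, so r_k = a·s_k + b·t_k at every step:
  q = 7: r = 28, s = 1 − 7·0 = 1, t = 0 − 7·1 = -7  (check: 476·1 + 64·(-7) = 28)
  q = 2: r = 8, s = 0 − 2·1 = -2, t = 1 − 2·(-7) = 15  (check: 476·(-2) + 64·15 = 8)
  q = 3: r = 4, s = 1 − 3·(-2) = 7, t = -7 − 3·15 = -52  (check: 476·7 + 64·(-52) = 4)
The row with r = 4 (the gcd) gives the Bezout coefficients s = 7, t = -52.
Result: 476 · (7) + 64 · (-52) = 4.

gcd(476, 64) = 4; s = 7, t = -52 (check: 476·7 + 64·(-52) = 4).


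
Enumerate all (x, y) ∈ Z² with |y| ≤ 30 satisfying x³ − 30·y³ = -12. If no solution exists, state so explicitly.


The equation is x³ - 30y³ = -12. For fixed y, x³ = 30·y³ − 12, so a solution requires the RHS to be a perfect cube.
Strategy: iterate y from -30 to 30, compute RHS = 30·y³ − 12, and check whether it is a (positive or negative) perfect cube.
Check small values of y:
  y = 0: RHS = -12 is not a perfect cube.
  y = 1: RHS = 18 is not a perfect cube.
  y = -1: RHS = -42 is not a perfect cube.
  y = 2: RHS = 228 is not a perfect cube.
  y = -2: RHS = -252 is not a perfect cube.
  y = 3: RHS = 798 is not a perfect cube.
  y = -3: RHS = -822 is not a perfect cube.
Continuing the search up to |y| = 30 finds no solutions either.
No (x, y) in the scanned range satisfies the equation.

No integer solutions with |y| ≤ 30.


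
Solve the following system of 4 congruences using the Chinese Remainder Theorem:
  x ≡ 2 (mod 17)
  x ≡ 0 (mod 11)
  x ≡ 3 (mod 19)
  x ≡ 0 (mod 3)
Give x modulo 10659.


Product of moduli M = 17 · 11 · 19 · 3 = 10659.
Merge one congruence at a time:
  Start: x ≡ 2 (mod 17).
  Combine with x ≡ 0 (mod 11); new modulus lcm = 187.
    Write x = 2 + 17·t and substitute into x ≡ 0 (mod 11): 17·t ≡ 0 − 2 = -2 (mod 11).
    Reduce coefficients mod 11: 6·t ≡ 9 (mod 11).
    The inverse of 6 mod 11 is 2 (since 6·2 = 12 = 1·11 + 1), so t ≡ 2·9 = 18 ≡ 7 (mod 11).
    Then x = 2 + 17·7 = 121, valid modulo lcm(17, 11) = 187: x ≡ 121 (mod 187).
  Combine with x ≡ 3 (mod 19); new modulus lcm = 3553.
    Write x = 121 + 187·t and substitute into x ≡ 3 (mod 19): 187·t ≡ 3 − 121 = -118 (mod 19).
    Reduce coefficients mod 19: 16·t ≡ 15 (mod 19).
    The inverse of 16 mod 19 is 6 (since 16·6 = 96 = 5·19 + 1), so t ≡ 6·15 = 90 ≡ 14 (mod 19).
    Then x = 121 + 187·14 = 2739, valid modulo lcm(187, 19) = 3553: x ≡ 2739 (mod 3553).
  Combine with x ≡ 0 (mod 3); new modulus lcm = 10659.
    Write x = 2739 + 3553·t and substitute into x ≡ 0 (mod 3): 3553·t ≡ 0 − 2739 = -2739 (mod 3).
    Reduce coefficients mod 3: 1·t ≡ 0 (mod 3).
    So t ≡ 0 (mod 3).
    Then x = 2739 + 3553·0 = 2739, valid modulo lcm(3553, 3) = 10659: x ≡ 2739 (mod 10659).
Verify against each original: 2739 mod 17 = 2, 2739 mod 11 = 0, 2739 mod 19 = 3, 2739 mod 3 = 0.

x ≡ 2739 (mod 10659).


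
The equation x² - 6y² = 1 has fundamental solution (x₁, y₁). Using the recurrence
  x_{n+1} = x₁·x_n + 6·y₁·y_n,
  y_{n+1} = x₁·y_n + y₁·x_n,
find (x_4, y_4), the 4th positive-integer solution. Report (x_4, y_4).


Step 1: Find the fundamental solution (x₁, y₁) of x² - 6y² = 1.
  Expand √6 as a continued fraction. a₀ = ⌊√6⌋ = 2; iterate m_{k+1} = d_k·a_k − m_k, d_{k+1} = (6 − m_{k+1}²)/d_k, a_{k+1} = ⌊(a₀ + m_{k+1})/d_{k+1}⌋ (starting m₀ = 0, d₀ = 1), with convergents p_k = a_k·p_{k-1} + p_{k-2}, q_k = a_k·q_{k-1} + q_{k-2} (p₋₁ = 1, q₋₁ = 0):
  k = 0: a₀ = 2; p₀/q₀ = 2/1; p₀² − 6·q₀² = 4 − 6 = -2.
  k = 1: m = 2, d = 2, a = ⌊(2 + 2)/2⌋ = 2; p/q = (2·2 + 1)/(2·1 + 0) = 5/2; p² − 6·q² = 25 − 24 = 1.
  The first convergent with p² − 6·q² = 1 gives the fundamental solution (x₁, y₁) = (5, 2).
Step 2: Apply the recurrence (x_{n+1}, y_{n+1}) = (x₁x_n + 6y₁y_n, x₁y_n + y₁x_n) repeatedly.
  From (x_1, y_1) = (5, 2): x_2 = 5·5 + 6·2·2 = 49; y_2 = 5·2 + 2·5 = 20.
  From (x_2, y_2) = (49, 20): x_3 = 5·49 + 6·2·20 = 485; y_3 = 5·20 + 2·49 = 198.
  From (x_3, y_3) = (485, 198): x_4 = 5·485 + 6·2·198 = 4801; y_4 = 5·198 + 2·485 = 1960.
Step 3: Verify x_4² - 6·y_4² = 23049601 - 23049600 = 1 (should be 1). ✓

(x_1, y_1) = (5, 2); (x_4, y_4) = (4801, 1960).


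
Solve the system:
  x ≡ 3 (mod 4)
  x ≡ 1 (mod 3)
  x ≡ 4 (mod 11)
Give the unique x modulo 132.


Moduli 4, 3, 11 are pairwise coprime; by CRT there is a unique solution modulo M = 4 · 3 · 11 = 132.
Solve pairwise, accumulating the modulus:
  Start with x ≡ 3 (mod 4).
  Combine with x ≡ 1 (mod 3): since gcd(4, 3) = 1, we get a unique residue mod 12.
    Write x = 3 + 4·t and substitute into x ≡ 1 (mod 3): 4·t ≡ 1 − 3 = -2 (mod 3).
    Reduce coefficients mod 3: 1·t ≡ 1 (mod 3).
    So t ≡ 1 (mod 3).
    Then x = 3 + 4·1 = 7, valid modulo lcm(4, 3) = 12: x ≡ 7 (mod 12).
  Combine with x ≡ 4 (mod 11): since gcd(12, 11) = 1, we get a unique residue mod 132.
    Write x = 7 + 12·t and substitute into x ≡ 4 (mod 11): 12·t ≡ 4 − 7 = -3 (mod 11).
    Reduce coefficients mod 11: 1·t ≡ 8 (mod 11).
    So t ≡ 8 (mod 11).
    Then x = 7 + 12·8 = 103, valid modulo lcm(12, 11) = 132: x ≡ 103 (mod 132).
Verify: 103 mod 4 = 3 ✓, 103 mod 3 = 1 ✓, 103 mod 11 = 4 ✓.

x ≡ 103 (mod 132).


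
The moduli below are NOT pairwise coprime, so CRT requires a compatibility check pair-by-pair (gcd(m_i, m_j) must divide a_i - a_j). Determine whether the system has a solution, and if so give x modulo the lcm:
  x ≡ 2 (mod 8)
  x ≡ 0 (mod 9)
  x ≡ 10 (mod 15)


Moduli 8, 9, 15 are not pairwise coprime, so CRT works modulo lcm(m_i) when all pairwise compatibility conditions hold.
Pairwise compatibility: gcd(m_i, m_j) must divide a_i - a_j for every pair.
Merge one congruence at a time:
  Start: x ≡ 2 (mod 8).
  Combine with x ≡ 0 (mod 9): gcd(8, 9) = 1; 0 - 2 = -2, which IS divisible by 1, so compatible.
    Write x = 2 + 8·t and substitute into x ≡ 0 (mod 9): 8·t ≡ 0 − 2 = -2 (mod 9).
    Reduce coefficients mod 9: 8·t ≡ 7 (mod 9).
    The inverse of 8 mod 9 is 8 (since 8·8 = 64 = 7·9 + 1), so t ≡ 8·7 = 56 ≡ 2 (mod 9).
    Then x = 2 + 8·2 = 18, valid modulo lcm(8, 9) = 72: x ≡ 18 (mod 72).
  Combine with x ≡ 10 (mod 15): gcd(72, 15) = 3, and 10 - 18 = -8 is NOT divisible by 3.
    ⇒ system is inconsistent (no integer solution).

No solution (the system is inconsistent).


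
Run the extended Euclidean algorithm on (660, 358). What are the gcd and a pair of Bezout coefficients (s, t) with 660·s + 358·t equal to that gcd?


Euclidean algorithm on (660, 358) — divide until remainder is 0:
  660 = 1 · 358 + 302
  358 = 1 · 302 + 56
  302 = 5 · 56 + 22
  56 = 2 · 22 + 12
  22 = 1 · 12 + 10
  12 = 1 · 10 + 2
  10 = 5 · 2 + 0
gcd(660, 358) = 2.
Track Bezout coefficients alongside the remainders: start with r₀ = 660 = a·1 + b·0 (s = 1, t = 0) and r₁ = 358 = a·0 + b·1 (s = 0, t = 1); each new remainder r_{k+1} = r_{k-1} − q_k·r_k inherits s_{k+1} = s_{k-1} − q_k·s_k, t_{k+1} = t_{k-1} − q_k·t_k, so r_k = a·s_k + b·t_k at every step:
  q = 1: r = 302, s = 1 − 1·0 = 1, t = 0 − 1·1 = -1  (check: 660·1 + 358·(-1) = 302)
  q = 1: r = 56, s = 0 − 1·1 = -1, t = 1 − 1·(-1) = 2  (check: 660·(-1) + 358·2 = 56)
  q = 5: r = 22, s = 1 − 5·(-1) = 6, t = -1 − 5·2 = -11  (check: 660·6 + 358·(-11) = 22)
  q = 2: r = 12, s = -1 − 2·6 = -13, t = 2 − 2·(-11) = 24  (check: 660·(-13) + 358·24 = 12)
  q = 1: r = 10, s = 6 − 1·(-13) = 19, t = -11 − 1·24 = -35  (check: 660·19 + 358·(-35) = 10)
  q = 1: r = 2, s = -13 − 1·19 = -32, t = 24 − 1·(-35) = 59  (check: 660·(-32) + 358·59 = 2)
The row with r = 2 (the gcd) gives the Bezout coefficients s = -32, t = 59.
Result: 660 · (-32) + 358 · (59) = 2.

gcd(660, 358) = 2; s = -32, t = 59 (check: 660·(-32) + 358·59 = 2).


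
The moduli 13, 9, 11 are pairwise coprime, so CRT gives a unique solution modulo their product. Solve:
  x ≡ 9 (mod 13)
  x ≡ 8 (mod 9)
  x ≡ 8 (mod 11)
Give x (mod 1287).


Moduli 13, 9, 11 are pairwise coprime; by CRT there is a unique solution modulo M = 13 · 9 · 11 = 1287.
Solve pairwise, accumulating the modulus:
  Start with x ≡ 9 (mod 13).
  Combine with x ≡ 8 (mod 9): since gcd(13, 9) = 1, we get a unique residue mod 117.
    Write x = 9 + 13·t and substitute into x ≡ 8 (mod 9): 13·t ≡ 8 − 9 = -1 (mod 9).
    Reduce coefficients mod 9: 4·t ≡ 8 (mod 9).
    The inverse of 4 mod 9 is 7 (since 4·7 = 28 = 3·9 + 1), so t ≡ 7·8 = 56 ≡ 2 (mod 9).
    Then x = 9 + 13·2 = 35, valid modulo lcm(13, 9) = 117: x ≡ 35 (mod 117).
  Combine with x ≡ 8 (mod 11): since gcd(117, 11) = 1, we get a unique residue mod 1287.
    Write x = 35 + 117·t and substitute into x ≡ 8 (mod 11): 117·t ≡ 8 − 35 = -27 (mod 11).
    Reduce coefficients mod 11: 7·t ≡ 6 (mod 11).
    The inverse of 7 mod 11 is 8 (since 7·8 = 56 = 5·11 + 1), so t ≡ 8·6 = 48 ≡ 4 (mod 11).
    Then x = 35 + 117·4 = 503, valid modulo lcm(117, 11) = 1287: x ≡ 503 (mod 1287).
Verify: 503 mod 13 = 9 ✓, 503 mod 9 = 8 ✓, 503 mod 11 = 8 ✓.

x ≡ 503 (mod 1287).


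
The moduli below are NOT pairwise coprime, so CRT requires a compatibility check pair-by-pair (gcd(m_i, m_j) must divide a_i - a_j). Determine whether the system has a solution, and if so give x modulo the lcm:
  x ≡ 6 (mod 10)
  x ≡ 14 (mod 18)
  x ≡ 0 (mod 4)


Moduli 10, 18, 4 are not pairwise coprime, so CRT works modulo lcm(m_i) when all pairwise compatibility conditions hold.
Pairwise compatibility: gcd(m_i, m_j) must divide a_i - a_j for every pair.
Merge one congruence at a time:
  Start: x ≡ 6 (mod 10).
  Combine with x ≡ 14 (mod 18): gcd(10, 18) = 2; 14 - 6 = 8, which IS divisible by 2, so compatible.
    Write x = 6 + 10·t and substitute into x ≡ 14 (mod 18): 10·t ≡ 14 − 6 = 8 (mod 18).
    Divide the congruence (and modulus) by g = 2: 5·t ≡ 4 (mod 9).
    The inverse of 5 mod 9 is 2 (since 5·2 = 10 = 1·9 + 1), so t ≡ 2·4 = 8 ≡ 8 (mod 9).
    Then x = 6 + 10·8 = 86, valid modulo lcm(10, 18) = 90: x ≡ 86 (mod 90).
  Combine with x ≡ 0 (mod 4): gcd(90, 4) = 2; 0 - 86 = -86, which IS divisible by 2, so compatible.
    Write x = 86 + 90·t and substitute into x ≡ 0 (mod 4): 90·t ≡ 0 − 86 = -86 (mod 4).
    Divide the congruence (and modulus) by g = 2: 45·t ≡ -43 (mod 2).
    Reduce coefficients mod 2: 1·t ≡ 1 (mod 2).
    So t ≡ 1 (mod 2).
    Then x = 86 + 90·1 = 176, valid modulo lcm(90, 4) = 180: x ≡ 176 (mod 180).
Verify: 176 mod 10 = 6, 176 mod 18 = 14, 176 mod 4 = 0.

x ≡ 176 (mod 180).


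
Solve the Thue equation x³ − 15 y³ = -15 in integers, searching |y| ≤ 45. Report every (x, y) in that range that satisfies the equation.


The equation is x³ - 15y³ = -15. For fixed y, x³ = 15·y³ − 15, so a solution requires the RHS to be a perfect cube.
Strategy: iterate y from -45 to 45, compute RHS = 15·y³ − 15, and check whether it is a (positive or negative) perfect cube.
Check small values of y:
  y = 0: RHS = -15 is not a perfect cube.
  y = 1: RHS = 0 = (0)³ ⇒ x = 0 works.
  y = -1: RHS = -30 is not a perfect cube.
  y = 2: RHS = 105 is not a perfect cube.
  y = -2: RHS = -135 is not a perfect cube.
  y = 3: RHS = 390 is not a perfect cube.
  y = -3: RHS = -420 is not a perfect cube.
Continuing the search up to |y| = 45 finds no further solutions beyond those listed.
Collected solutions: (0, 1).

Solutions (with |y| ≤ 45): (0, 1).


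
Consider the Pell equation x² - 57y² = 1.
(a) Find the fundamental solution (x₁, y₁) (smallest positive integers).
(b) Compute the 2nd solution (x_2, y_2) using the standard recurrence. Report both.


Step 1: Find the fundamental solution (x₁, y₁) of x² - 57y² = 1.
  Expand √57 as a continued fraction. a₀ = ⌊√57⌋ = 7; iterate m_{k+1} = d_k·a_k − m_k, d_{k+1} = (57 − m_{k+1}²)/d_k, a_{k+1} = ⌊(a₀ + m_{k+1})/d_{k+1}⌋ (starting m₀ = 0, d₀ = 1), with convergents p_k = a_k·p_{k-1} + p_{k-2}, q_k = a_k·q_{k-1} + q_{k-2} (p₋₁ = 1, q₋₁ = 0):
  k = 0: a₀ = 7; p₀/q₀ = 7/1; p₀² − 57·q₀² = 49 − 57 = -8.
  k = 1: m = 7, d = 8, a = ⌊(7 + 7)/8⌋ = 1; p/q = (1·7 + 1)/(1·1 + 0) = 8/1; p² − 57·q² = 64 − 57 = 7.
  k = 2: m = 1, d = 7, a = ⌊(7 + 1)/7⌋ = 1; p/q = (1·8 + 7)/(1·1 + 1) = 15/2; p² − 57·q² = 225 − 228 = -3.
  k = 3: m = 6, d = 3, a = ⌊(7 + 6)/3⌋ = 4; p/q = (4·15 + 8)/(4·2 + 1) = 68/9; p² − 57·q² = 4624 − 4617 = 7.
  k = 4: m = 6, d = 7, a = ⌊(7 + 6)/7⌋ = 1; p/q = (1·68 + 15)/(1·9 + 2) = 83/11; p² − 57·q² = 6889 − 6897 = -8.
  k = 5: m = 1, d = 8, a = ⌊(7 + 1)/8⌋ = 1; p/q = (1·83 + 68)/(1·11 + 9) = 151/20; p² − 57·q² = 22801 − 22800 = 1.
  The first convergent with p² − 57·q² = 1 gives the fundamental solution (x₁, y₁) = (151, 20).
Step 2: Apply the recurrence (x_{n+1}, y_{n+1}) = (x₁x_n + 57y₁y_n, x₁y_n + y₁x_n) repeatedly.
  From (x_1, y_1) = (151, 20): x_2 = 151·151 + 57·20·20 = 45601; y_2 = 151·20 + 20·151 = 6040.
Step 3: Verify x_2² - 57·y_2² = 2079451201 - 2079451200 = 1 (should be 1). ✓

(x_1, y_1) = (151, 20); (x_2, y_2) = (45601, 6040).


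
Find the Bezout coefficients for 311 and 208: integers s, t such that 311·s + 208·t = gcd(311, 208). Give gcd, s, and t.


Euclidean algorithm on (311, 208) — divide until remainder is 0:
  311 = 1 · 208 + 103
  208 = 2 · 103 + 2
  103 = 51 · 2 + 1
  2 = 2 · 1 + 0
gcd(311, 208) = 1.
Track Bezout coefficients alongside the remainders: start with r₀ = 311 = a·1 + b·0 (s = 1, t = 0) and r₁ = 208 = a·0 + b·1 (s = 0, t = 1); each new remainder r_{k+1} = r_{k-1} − q_k·r_k inherits s_{k+1} = s_{k-1} − q_k·s_k, t_{k+1} = t_{k-1} − q_k·t_k, so r_k = a·s_k + b·t_k at every step:
  q = 1: r = 103, s = 1 − 1·0 = 1, t = 0 − 1·1 = -1  (check: 311·1 + 208·(-1) = 103)
  q = 2: r = 2, s = 0 − 2·1 = -2, t = 1 − 2·(-1) = 3  (check: 311·(-2) + 208·3 = 2)
  q = 51: r = 1, s = 1 − 51·(-2) = 103, t = -1 − 51·3 = -154  (check: 311·103 + 208·(-154) = 1)
The row with r = 1 (the gcd) gives the Bezout coefficients s = 103, t = -154.
Result: 311 · (103) + 208 · (-154) = 1.

gcd(311, 208) = 1; s = 103, t = -154 (check: 311·103 + 208·(-154) = 1).


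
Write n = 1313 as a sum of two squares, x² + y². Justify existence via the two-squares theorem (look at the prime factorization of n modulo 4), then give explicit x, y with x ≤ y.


Step 1: Factor n = 1313 = 13 · 101.
Step 2: Check the mod-4 condition on each prime factor: 13 ≡ 1 (mod 4), exponent 1; 101 ≡ 1 (mod 4), exponent 1.
All primes ≡ 3 (mod 4) appear to even exponent (or don't appear), so by the two-squares theorem n IS expressible as a sum of two squares.
Step 3: Build a representation. Here n = 13 · 101 is a product of primes ≡ 1 (mod 4). Each prime p ≡ 1 (mod 4) is itself a sum of two squares; find a² by testing p − a² for a perfect square:
  13: 13 − 1² = 12, 13 − 2² = 9 = 3² ⇒ 13 = 2² + 3².
  101: 101 − 1² = 100 = 10² ⇒ 101 = 1² + 10².
  Combine using the Brahmagupta–Fibonacci identity (a² + b²)(c² + d²) = (ac − bd)² + (ad + bc)² = (ac + bd)² + (ad − bc)²:
  13 · 101 = 1313: from (2² + 3²)(1² + 10²), take (2·1 − 3·10, 2·10 + 3·1) = (2 − 30, 20 + 3) = (-28, 23); dropping signs (only squares matter) gives (28, 23); check 28² + 23² = 784 + 529 = 1313 ✓.
Step 4: Order so x ≤ y and verify: 23² + 28² = 529 + 784 = 1313 = n. ✓

n = 1313 = 23² + 28² (one valid representation with x ≤ y).


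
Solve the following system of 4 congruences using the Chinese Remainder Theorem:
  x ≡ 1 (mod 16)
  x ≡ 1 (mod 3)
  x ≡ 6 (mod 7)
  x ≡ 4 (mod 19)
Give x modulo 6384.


Product of moduli M = 16 · 3 · 7 · 19 = 6384.
Merge one congruence at a time:
  Start: x ≡ 1 (mod 16).
  Combine with x ≡ 1 (mod 3); new modulus lcm = 48.
    Write x = 1 + 16·t and substitute into x ≡ 1 (mod 3): 16·t ≡ 1 − 1 = 0 (mod 3).
    Reduce coefficients mod 3: 1·t ≡ 0 (mod 3).
    So t ≡ 0 (mod 3).
    Then x = 1 + 16·0 = 1, valid modulo lcm(16, 3) = 48: x ≡ 1 (mod 48).
  Combine with x ≡ 6 (mod 7); new modulus lcm = 336.
    Write x = 1 + 48·t and substitute into x ≡ 6 (mod 7): 48·t ≡ 6 − 1 = 5 (mod 7).
    Reduce coefficients mod 7: 6·t ≡ 5 (mod 7).
    The inverse of 6 mod 7 is 6 (since 6·6 = 36 = 5·7 + 1), so t ≡ 6·5 = 30 ≡ 2 (mod 7).
    Then x = 1 + 48·2 = 97, valid modulo lcm(48, 7) = 336: x ≡ 97 (mod 336).
  Combine with x ≡ 4 (mod 19); new modulus lcm = 6384.
    Write x = 97 + 336·t and substitute into x ≡ 4 (mod 19): 336·t ≡ 4 − 97 = -93 (mod 19).
    Reduce coefficients mod 19: 13·t ≡ 2 (mod 19).
    The inverse of 13 mod 19 is 3 (since 13·3 = 39 = 2·19 + 1), so t ≡ 3·2 = 6 ≡ 6 (mod 19).
    Then x = 97 + 336·6 = 2113, valid modulo lcm(336, 19) = 6384: x ≡ 2113 (mod 6384).
Verify against each original: 2113 mod 16 = 1, 2113 mod 3 = 1, 2113 mod 7 = 6, 2113 mod 19 = 4.

x ≡ 2113 (mod 6384).


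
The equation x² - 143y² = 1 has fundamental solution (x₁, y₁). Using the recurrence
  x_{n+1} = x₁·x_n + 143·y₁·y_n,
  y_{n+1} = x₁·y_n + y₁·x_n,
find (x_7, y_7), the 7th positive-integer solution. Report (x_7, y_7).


Step 1: Find the fundamental solution (x₁, y₁) of x² - 143y² = 1.
  Expand √143 as a continued fraction. a₀ = ⌊√143⌋ = 11; iterate m_{k+1} = d_k·a_k − m_k, d_{k+1} = (143 − m_{k+1}²)/d_k, a_{k+1} = ⌊(a₀ + m_{k+1})/d_{k+1}⌋ (starting m₀ = 0, d₀ = 1), with convergents p_k = a_k·p_{k-1} + p_{k-2}, q_k = a_k·q_{k-1} + q_{k-2} (p₋₁ = 1, q₋₁ = 0):
  k = 0: a₀ = 11; p₀/q₀ = 11/1; p₀² − 143·q₀² = 121 − 143 = -22.
  k = 1: m = 11, d = 22, a = ⌊(11 + 11)/22⌋ = 1; p/q = (1·11 + 1)/(1·1 + 0) = 12/1; p² − 143·q² = 144 − 143 = 1.
  The first convergent with p² − 143·q² = 1 gives the fundamental solution (x₁, y₁) = (12, 1).
Step 2: Apply the recurrence (x_{n+1}, y_{n+1}) = (x₁x_n + 143y₁y_n, x₁y_n + y₁x_n) repeatedly.
  From (x_1, y_1) = (12, 1): x_2 = 12·12 + 143·1·1 = 287; y_2 = 12·1 + 1·12 = 24.
  From (x_2, y_2) = (287, 24): x_3 = 12·287 + 143·1·24 = 6876; y_3 = 12·24 + 1·287 = 575.
  From (x_3, y_3) = (6876, 575): x_4 = 12·6876 + 143·1·575 = 164737; y_4 = 12·575 + 1·6876 = 13776.
  From (x_4, y_4) = (164737, 13776): x_5 = 12·164737 + 143·1·13776 = 3946812; y_5 = 12·13776 + 1·164737 = 330049.
  From (x_5, y_5) = (3946812, 330049): x_6 = 12·3946812 + 143·1·330049 = 94558751; y_6 = 12·330049 + 1·3946812 = 7907400.
  From (x_6, y_6) = (94558751, 7907400): x_7 = 12·94558751 + 143·1·7907400 = 2265463212; y_7 = 12·7907400 + 1·94558751 = 189447551.
Step 3: Verify x_7² - 143·y_7² = 5132323564925356944 - 5132323564925356943 = 1 (should be 1). ✓

(x_1, y_1) = (12, 1); (x_7, y_7) = (2265463212, 189447551).


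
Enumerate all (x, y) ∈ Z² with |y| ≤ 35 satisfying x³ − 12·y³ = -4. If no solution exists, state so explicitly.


The equation is x³ - 12y³ = -4. For fixed y, x³ = 12·y³ − 4, so a solution requires the RHS to be a perfect cube.
Strategy: iterate y from -35 to 35, compute RHS = 12·y³ − 4, and check whether it is a (positive or negative) perfect cube.
Check small values of y:
  y = 0: RHS = -4 is not a perfect cube.
  y = 1: RHS = 8 = (2)³ ⇒ x = 2 works.
  y = -1: RHS = -16 is not a perfect cube.
  y = 2: RHS = 92 is not a perfect cube.
  y = -2: RHS = -100 is not a perfect cube.
  y = 3: RHS = 320 is not a perfect cube.
  y = -3: RHS = -328 is not a perfect cube.
Continuing the search up to |y| = 35 finds no further solutions beyond those listed.
Collected solutions: (2, 1).

Solutions (with |y| ≤ 35): (2, 1).


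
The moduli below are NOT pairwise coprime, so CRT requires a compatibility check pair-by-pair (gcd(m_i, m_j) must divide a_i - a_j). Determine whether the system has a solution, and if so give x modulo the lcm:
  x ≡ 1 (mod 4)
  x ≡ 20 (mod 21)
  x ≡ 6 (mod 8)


Moduli 4, 21, 8 are not pairwise coprime, so CRT works modulo lcm(m_i) when all pairwise compatibility conditions hold.
Pairwise compatibility: gcd(m_i, m_j) must divide a_i - a_j for every pair.
Merge one congruence at a time:
  Start: x ≡ 1 (mod 4).
  Combine with x ≡ 20 (mod 21): gcd(4, 21) = 1; 20 - 1 = 19, which IS divisible by 1, so compatible.
    Write x = 1 + 4·t and substitute into x ≡ 20 (mod 21): 4·t ≡ 20 − 1 = 19 (mod 21).
    The inverse of 4 mod 21 is 16 (since 4·16 = 64 = 3·21 + 1), so t ≡ 16·19 = 304 ≡ 10 (mod 21).
    Then x = 1 + 4·10 = 41, valid modulo lcm(4, 21) = 84: x ≡ 41 (mod 84).
  Combine with x ≡ 6 (mod 8): gcd(84, 8) = 4, and 6 - 41 = -35 is NOT divisible by 4.
    ⇒ system is inconsistent (no integer solution).

No solution (the system is inconsistent).


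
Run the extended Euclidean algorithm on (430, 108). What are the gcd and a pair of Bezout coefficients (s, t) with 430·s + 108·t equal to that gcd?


Euclidean algorithm on (430, 108) — divide until remainder is 0:
  430 = 3 · 108 + 106
  108 = 1 · 106 + 2
  106 = 53 · 2 + 0
gcd(430, 108) = 2.
Track Bezout coefficients alongside the remainders: start with r₀ = 430 = a·1 + b·0 (s = 1, t = 0) and r₁ = 108 = a·0 + b·1 (s = 0, t = 1); each new remainder r_{k+1} = r_{k-1} − q_k·r_k inherits s_{k+1} = s_{k-1} − q_k·s_k, t_{k+1} = t_{k-1} − q_k·t_k, so r_k = a·s_k + b·t_k at every step:
  q = 3: r = 106, s = 1 − 3·0 = 1, t = 0 − 3·1 = -3  (check: 430·1 + 108·(-3) = 106)
  q = 1: r = 2, s = 0 − 1·1 = -1, t = 1 − 1·(-3) = 4  (check: 430·(-1) + 108·4 = 2)
The row with r = 2 (the gcd) gives the Bezout coefficients s = -1, t = 4.
Result: 430 · (-1) + 108 · (4) = 2.

gcd(430, 108) = 2; s = -1, t = 4 (check: 430·(-1) + 108·4 = 2).
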